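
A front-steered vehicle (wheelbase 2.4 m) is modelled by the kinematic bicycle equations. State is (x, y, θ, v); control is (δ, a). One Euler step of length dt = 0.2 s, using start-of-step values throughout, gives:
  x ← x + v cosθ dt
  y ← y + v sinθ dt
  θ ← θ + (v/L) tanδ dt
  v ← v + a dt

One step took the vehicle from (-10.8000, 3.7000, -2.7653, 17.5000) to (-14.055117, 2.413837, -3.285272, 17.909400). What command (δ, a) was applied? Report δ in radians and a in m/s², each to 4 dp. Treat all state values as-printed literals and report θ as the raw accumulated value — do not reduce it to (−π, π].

a = (v'−v)/dt = (0.409400)/0.2 = 2.0470
Δθ = θ'−θ = -0.519972;  (v·dt/L) = 17.5000·0.2/2.4 = 1.458333
tan δ = Δθ·L/(v·dt) = -0.356552  →  δ = -0.3425

δ = -0.3425, a = 2.0470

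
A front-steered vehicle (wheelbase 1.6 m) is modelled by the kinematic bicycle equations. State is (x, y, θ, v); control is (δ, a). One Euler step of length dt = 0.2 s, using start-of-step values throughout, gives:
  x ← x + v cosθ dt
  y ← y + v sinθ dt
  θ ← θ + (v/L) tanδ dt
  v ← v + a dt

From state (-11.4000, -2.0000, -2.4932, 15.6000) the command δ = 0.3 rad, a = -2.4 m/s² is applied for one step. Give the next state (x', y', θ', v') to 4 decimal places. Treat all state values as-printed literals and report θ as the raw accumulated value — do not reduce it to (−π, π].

(-13.8868, -3.8842, -1.8900, 15.1200)

x' = -11.4000 + 15.6000·cos(-2.4932)·0.2 = -13.8868
y' = -2.0000 + 15.6000·sin(-2.4932)·0.2 = -3.8842
θ' = -2.4932 + (15.6000/1.6)·tan(0.3)·0.2 = -1.8900
v' = 15.6000 − 2.4000·0.2 = 15.1200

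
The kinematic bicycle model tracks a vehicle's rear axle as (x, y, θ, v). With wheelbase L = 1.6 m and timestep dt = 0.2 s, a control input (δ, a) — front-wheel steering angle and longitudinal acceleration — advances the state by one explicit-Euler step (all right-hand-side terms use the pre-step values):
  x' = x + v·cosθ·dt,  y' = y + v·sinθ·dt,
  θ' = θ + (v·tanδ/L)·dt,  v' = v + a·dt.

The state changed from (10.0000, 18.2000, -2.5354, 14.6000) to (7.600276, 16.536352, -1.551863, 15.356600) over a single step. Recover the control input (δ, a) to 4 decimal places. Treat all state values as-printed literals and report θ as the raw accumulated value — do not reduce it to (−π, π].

δ = 0.4943, a = 3.7830

a = (v'−v)/dt = (0.756600)/0.2 = 3.7830
Δθ = θ'−θ = 0.983537;  (v·dt/L) = 14.6000·0.2/1.6 = 1.825000
tan δ = Δθ·L/(v·dt) = 0.538924  →  δ = 0.4943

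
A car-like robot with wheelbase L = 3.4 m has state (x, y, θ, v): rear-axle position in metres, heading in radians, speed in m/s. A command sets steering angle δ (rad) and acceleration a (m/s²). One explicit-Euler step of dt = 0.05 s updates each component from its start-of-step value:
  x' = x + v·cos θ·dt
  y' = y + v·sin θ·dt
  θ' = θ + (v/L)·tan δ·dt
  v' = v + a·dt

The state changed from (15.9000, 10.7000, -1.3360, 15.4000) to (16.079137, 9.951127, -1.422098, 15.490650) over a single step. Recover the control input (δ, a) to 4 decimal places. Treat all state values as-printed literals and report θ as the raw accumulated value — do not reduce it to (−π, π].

δ = -0.3633, a = 1.8130

a = (v'−v)/dt = (0.090650)/0.05 = 1.8130
Δθ = θ'−θ = -0.086098;  (v·dt/L) = 15.4000·0.05/3.4 = 0.226471
tan δ = Δθ·L/(v·dt) = -0.380173  →  δ = -0.3633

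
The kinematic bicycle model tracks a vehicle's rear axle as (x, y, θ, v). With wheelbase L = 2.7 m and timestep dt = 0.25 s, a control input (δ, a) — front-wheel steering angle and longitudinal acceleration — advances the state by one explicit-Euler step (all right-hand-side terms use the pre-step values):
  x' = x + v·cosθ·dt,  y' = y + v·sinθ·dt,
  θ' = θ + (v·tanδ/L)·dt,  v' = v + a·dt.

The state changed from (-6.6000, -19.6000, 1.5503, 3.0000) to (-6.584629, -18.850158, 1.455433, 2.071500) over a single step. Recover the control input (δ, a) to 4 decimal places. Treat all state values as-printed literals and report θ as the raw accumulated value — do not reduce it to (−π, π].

a = (v'−v)/dt = (-0.928500)/0.25 = -3.7140
Δθ = θ'−θ = -0.094867;  (v·dt/L) = 3.0000·0.25/2.7 = 0.277778
tan δ = Δθ·L/(v·dt) = -0.341521  →  δ = -0.3291

δ = -0.3291, a = -3.7140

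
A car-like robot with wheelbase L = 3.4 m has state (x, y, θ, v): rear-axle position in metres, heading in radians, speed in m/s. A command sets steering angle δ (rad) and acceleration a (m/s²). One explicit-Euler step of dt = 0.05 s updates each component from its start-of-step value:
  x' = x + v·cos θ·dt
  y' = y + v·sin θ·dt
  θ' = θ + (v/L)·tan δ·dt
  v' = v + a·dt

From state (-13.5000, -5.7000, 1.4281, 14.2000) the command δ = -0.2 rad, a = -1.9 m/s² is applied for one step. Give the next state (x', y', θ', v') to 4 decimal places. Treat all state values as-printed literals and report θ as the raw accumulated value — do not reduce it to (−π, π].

(-13.3990, -4.9972, 1.3858, 14.1050)

x' = -13.5000 + 14.2000·cos(1.4281)·0.05 = -13.3990
y' = -5.7000 + 14.2000·sin(1.4281)·0.05 = -4.9972
θ' = 1.4281 + (14.2000/3.4)·tan(-0.2)·0.05 = 1.3858
v' = 14.2000 − 1.9000·0.05 = 14.1050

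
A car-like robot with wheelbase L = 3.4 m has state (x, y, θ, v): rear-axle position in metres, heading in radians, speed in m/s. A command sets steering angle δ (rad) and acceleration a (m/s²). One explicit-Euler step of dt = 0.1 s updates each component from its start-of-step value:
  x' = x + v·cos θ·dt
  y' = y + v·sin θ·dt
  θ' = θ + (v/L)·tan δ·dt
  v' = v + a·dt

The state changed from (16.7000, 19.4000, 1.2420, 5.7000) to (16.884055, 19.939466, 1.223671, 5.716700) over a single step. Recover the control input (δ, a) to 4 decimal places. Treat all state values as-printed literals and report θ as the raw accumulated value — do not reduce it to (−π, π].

δ = -0.1089, a = 0.1670

a = (v'−v)/dt = (0.016700)/0.1 = 0.1670
Δθ = θ'−θ = -0.018329;  (v·dt/L) = 5.7000·0.1/3.4 = 0.167647
tan δ = Δθ·L/(v·dt) = -0.109331  →  δ = -0.1089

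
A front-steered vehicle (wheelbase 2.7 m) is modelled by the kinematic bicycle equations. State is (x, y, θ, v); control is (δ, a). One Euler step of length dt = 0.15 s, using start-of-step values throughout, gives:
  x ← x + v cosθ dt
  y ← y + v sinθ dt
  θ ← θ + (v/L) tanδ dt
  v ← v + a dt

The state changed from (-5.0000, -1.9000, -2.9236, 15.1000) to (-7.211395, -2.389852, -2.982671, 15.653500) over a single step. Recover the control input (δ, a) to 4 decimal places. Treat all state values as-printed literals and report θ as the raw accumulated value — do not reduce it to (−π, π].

a = (v'−v)/dt = (0.553500)/0.15 = 3.6900
Δθ = θ'−θ = -0.059071;  (v·dt/L) = 15.1000·0.15/2.7 = 0.838889
tan δ = Δθ·L/(v·dt) = -0.070416  →  δ = -0.0703

δ = -0.0703, a = 3.6900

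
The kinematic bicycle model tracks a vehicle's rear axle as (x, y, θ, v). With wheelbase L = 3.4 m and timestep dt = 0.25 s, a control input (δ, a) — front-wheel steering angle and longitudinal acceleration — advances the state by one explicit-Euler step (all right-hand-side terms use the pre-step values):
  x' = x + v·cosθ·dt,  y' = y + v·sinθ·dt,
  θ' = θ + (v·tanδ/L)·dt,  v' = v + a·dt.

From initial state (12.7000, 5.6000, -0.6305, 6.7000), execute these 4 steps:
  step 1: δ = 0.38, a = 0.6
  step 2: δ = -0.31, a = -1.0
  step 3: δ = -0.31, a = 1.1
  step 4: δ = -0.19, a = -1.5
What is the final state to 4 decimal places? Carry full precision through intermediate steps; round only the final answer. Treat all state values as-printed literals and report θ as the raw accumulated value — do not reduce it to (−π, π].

after step 1 (δ=0.38, a=0.6): (14.052952, 4.612506, -0.433730, 6.850000)
after step 2 (δ=-0.31, a=-1.0): (15.606882, 3.892813, -0.595072, 6.600000)
after step 3 (δ=-0.31, a=1.1): (16.973261, 2.967875, -0.750525, 6.875000)
after step 4 (δ=-0.19, a=-1.5): (18.230236, 1.795648, -0.847745, 6.500000)

(18.2302, 1.7956, -0.8477, 6.5000)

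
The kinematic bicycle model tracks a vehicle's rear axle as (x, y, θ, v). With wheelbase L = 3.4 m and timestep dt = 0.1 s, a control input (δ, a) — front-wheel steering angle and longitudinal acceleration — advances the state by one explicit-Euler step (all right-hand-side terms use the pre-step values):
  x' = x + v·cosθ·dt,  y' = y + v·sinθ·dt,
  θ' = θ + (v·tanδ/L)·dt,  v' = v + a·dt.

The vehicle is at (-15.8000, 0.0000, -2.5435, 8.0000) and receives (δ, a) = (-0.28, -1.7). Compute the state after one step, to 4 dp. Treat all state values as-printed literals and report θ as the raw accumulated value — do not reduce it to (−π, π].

x' = -15.8000 + 8.0000·cos(-2.5435)·0.1 = -16.4611
y' = 0.0000 + 8.0000·sin(-2.5435)·0.1 = -0.4505
θ' = -2.5435 + (8.0000/3.4)·tan(-0.28)·0.1 = -2.6112
v' = 8.0000 − 1.7000·0.1 = 7.8300

(-16.4611, -0.4505, -2.6112, 7.8300)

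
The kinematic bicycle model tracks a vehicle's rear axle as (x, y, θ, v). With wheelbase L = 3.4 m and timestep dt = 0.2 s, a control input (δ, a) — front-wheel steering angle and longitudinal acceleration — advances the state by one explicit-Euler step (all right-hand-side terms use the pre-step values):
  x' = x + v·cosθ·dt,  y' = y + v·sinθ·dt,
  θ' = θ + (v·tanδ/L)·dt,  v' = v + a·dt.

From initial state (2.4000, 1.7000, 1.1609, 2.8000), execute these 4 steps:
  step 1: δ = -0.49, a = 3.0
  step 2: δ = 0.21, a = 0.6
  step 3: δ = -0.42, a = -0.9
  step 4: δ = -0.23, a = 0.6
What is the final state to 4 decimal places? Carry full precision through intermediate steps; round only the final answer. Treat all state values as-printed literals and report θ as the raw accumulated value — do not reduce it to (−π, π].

(3.6051, 4.0138, 0.9772, 3.4600)

after step 1 (δ=-0.49, a=3.0): (2.623168, 2.213611, 1.073048, 3.400000)
after step 2 (δ=0.21, a=0.6): (2.947833, 2.811099, 1.115676, 3.520000)
after step 3 (δ=-0.42, a=-0.9): (3.257290, 3.443438, 1.023210, 3.340000)
after step 4 (δ=-0.23, a=0.6): (3.605070, 4.013765, 0.977207, 3.460000)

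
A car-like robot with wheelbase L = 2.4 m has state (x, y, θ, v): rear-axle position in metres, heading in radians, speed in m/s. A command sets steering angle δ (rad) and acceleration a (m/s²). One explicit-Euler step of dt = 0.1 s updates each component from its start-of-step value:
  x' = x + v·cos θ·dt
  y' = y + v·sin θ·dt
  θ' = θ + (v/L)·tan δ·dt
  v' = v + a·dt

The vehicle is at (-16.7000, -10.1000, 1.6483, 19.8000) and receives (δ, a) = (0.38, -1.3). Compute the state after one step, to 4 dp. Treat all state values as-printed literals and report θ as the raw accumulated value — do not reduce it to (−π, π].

(-16.8533, -8.1259, 1.9778, 19.6700)

x' = -16.7000 + 19.8000·cos(1.6483)·0.1 = -16.8533
y' = -10.1000 + 19.8000·sin(1.6483)·0.1 = -8.1259
θ' = 1.6483 + (19.8000/2.4)·tan(0.38)·0.1 = 1.9778
v' = 19.8000 − 1.3000·0.1 = 19.6700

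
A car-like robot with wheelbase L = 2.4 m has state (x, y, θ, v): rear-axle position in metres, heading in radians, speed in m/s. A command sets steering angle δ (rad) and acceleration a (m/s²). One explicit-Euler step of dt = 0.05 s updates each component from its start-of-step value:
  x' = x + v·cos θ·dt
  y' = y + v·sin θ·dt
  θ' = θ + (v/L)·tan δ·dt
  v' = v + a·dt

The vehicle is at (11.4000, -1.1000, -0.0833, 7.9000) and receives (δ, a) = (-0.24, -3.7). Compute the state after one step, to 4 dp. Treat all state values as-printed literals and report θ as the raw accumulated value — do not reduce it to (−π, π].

(11.7936, -1.1329, -0.1236, 7.7150)

x' = 11.4000 + 7.9000·cos(-0.0833)·0.05 = 11.7936
y' = -1.1000 + 7.9000·sin(-0.0833)·0.05 = -1.1329
θ' = -0.0833 + (7.9000/2.4)·tan(-0.24)·0.05 = -0.1236
v' = 7.9000 − 3.7000·0.05 = 7.7150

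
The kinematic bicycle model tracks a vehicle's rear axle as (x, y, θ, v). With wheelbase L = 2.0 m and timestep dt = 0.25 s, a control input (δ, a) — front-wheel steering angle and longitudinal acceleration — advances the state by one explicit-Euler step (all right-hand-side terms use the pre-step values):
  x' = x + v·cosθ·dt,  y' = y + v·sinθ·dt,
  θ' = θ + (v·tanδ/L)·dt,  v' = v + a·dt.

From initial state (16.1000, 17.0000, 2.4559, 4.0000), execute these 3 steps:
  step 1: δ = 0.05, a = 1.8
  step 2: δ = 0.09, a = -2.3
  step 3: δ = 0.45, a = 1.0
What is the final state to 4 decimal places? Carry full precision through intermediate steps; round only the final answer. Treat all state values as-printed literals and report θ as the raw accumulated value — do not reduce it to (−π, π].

(13.6538, 18.8712, 2.7651, 4.1250)

after step 1 (δ=0.05, a=1.8): (15.326019, 17.633209, 2.480921, 4.450000)
after step 2 (δ=0.09, a=-2.3): (14.447611, 18.315892, 2.531119, 3.875000)
after step 3 (δ=0.45, a=1.0): (13.653840, 18.871233, 2.765099, 4.125000)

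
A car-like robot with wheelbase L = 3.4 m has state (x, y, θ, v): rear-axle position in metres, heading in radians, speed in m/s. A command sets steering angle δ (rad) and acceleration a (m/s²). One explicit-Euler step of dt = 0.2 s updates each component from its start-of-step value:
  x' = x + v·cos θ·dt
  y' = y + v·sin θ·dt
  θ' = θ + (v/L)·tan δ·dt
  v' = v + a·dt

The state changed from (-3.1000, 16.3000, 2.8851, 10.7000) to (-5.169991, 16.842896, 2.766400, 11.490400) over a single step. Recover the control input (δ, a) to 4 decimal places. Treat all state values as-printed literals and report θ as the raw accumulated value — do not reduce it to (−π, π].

a = (v'−v)/dt = (0.790400)/0.2 = 3.9520
Δθ = θ'−θ = -0.118700;  (v·dt/L) = 10.7000·0.2/3.4 = 0.629412
tan δ = Δθ·L/(v·dt) = -0.188589  →  δ = -0.1864

δ = -0.1864, a = 3.9520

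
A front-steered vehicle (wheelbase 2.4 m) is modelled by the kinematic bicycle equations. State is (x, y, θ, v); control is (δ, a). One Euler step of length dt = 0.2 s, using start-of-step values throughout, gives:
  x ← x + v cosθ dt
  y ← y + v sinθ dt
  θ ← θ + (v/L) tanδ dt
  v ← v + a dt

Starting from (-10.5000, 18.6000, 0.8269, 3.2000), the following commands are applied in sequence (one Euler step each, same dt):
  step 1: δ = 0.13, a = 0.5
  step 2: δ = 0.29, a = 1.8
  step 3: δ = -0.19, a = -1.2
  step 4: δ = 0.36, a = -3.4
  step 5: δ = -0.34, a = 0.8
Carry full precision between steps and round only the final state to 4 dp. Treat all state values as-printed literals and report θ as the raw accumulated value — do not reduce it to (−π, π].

after step 1 (δ=0.13, a=0.5): (-10.066618, 19.070935, 0.861763, 3.300000)
after step 2 (δ=0.29, a=1.8): (-9.636891, 19.571869, 0.943827, 3.660000)
after step 3 (δ=-0.19, a=-1.2): (-9.207432, 20.164650, 0.885169, 3.420000)
after step 4 (δ=0.36, a=-3.4): (-8.774351, 20.694081, 0.992444, 2.740000)
after step 5 (δ=-0.34, a=0.8): (-8.474790, 21.152957, 0.911674, 2.900000)

(-8.4748, 21.1530, 0.9117, 2.9000)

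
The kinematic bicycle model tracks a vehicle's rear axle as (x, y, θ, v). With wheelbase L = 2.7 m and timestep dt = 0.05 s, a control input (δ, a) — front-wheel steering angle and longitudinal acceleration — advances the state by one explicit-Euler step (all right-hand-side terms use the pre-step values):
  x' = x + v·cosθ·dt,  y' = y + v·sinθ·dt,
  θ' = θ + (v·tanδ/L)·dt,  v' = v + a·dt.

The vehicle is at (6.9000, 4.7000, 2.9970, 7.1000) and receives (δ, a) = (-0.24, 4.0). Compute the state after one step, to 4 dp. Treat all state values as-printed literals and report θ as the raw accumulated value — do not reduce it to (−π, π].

(6.5487, 4.7512, 2.9648, 7.3000)

x' = 6.9000 + 7.1000·cos(2.9970)·0.05 = 6.5487
y' = 4.7000 + 7.1000·sin(2.9970)·0.05 = 4.7512
θ' = 2.9970 + (7.1000/2.7)·tan(-0.24)·0.05 = 2.9648
v' = 7.1000 + 4.0000·0.05 = 7.3000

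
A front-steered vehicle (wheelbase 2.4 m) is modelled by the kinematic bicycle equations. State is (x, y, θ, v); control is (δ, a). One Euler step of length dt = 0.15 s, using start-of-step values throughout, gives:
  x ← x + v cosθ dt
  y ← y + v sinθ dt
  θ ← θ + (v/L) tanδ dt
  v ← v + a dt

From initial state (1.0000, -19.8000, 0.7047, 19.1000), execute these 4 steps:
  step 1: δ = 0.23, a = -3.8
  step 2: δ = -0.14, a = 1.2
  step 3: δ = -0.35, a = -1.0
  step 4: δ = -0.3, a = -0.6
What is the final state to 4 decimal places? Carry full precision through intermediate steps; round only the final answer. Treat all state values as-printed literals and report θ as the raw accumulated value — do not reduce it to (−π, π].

(9.2042, -12.5062, 0.0353, 18.4700)

after step 1 (δ=0.23, a=-3.8): (3.182574, -17.944038, 0.984209, 18.530000)
after step 2 (δ=-0.14, a=1.2): (4.721089, -15.629175, 0.821003, 18.710000)
after step 3 (δ=-0.35, a=-1.0): (6.633683, -13.575294, 0.394148, 18.560000)
after step 4 (δ=-0.3, a=-0.6): (9.204217, -12.506177, 0.035318, 18.470000)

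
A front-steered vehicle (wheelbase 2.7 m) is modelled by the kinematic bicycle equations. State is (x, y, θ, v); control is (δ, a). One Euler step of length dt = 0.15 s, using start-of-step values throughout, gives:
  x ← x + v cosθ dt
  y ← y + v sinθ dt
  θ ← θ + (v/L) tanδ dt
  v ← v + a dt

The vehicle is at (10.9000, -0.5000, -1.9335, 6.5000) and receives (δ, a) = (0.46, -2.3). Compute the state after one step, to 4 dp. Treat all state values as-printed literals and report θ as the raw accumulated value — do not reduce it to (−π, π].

x' = 10.9000 + 6.5000·cos(-1.9335)·0.15 = 10.5541
y' = -0.5000 + 6.5000·sin(-1.9335)·0.15 = -1.4116
θ' = -1.9335 + (6.5000/2.7)·tan(0.46)·0.15 = -1.7546
v' = 6.5000 − 2.3000·0.15 = 6.1550

(10.5541, -1.4116, -1.7546, 6.1550)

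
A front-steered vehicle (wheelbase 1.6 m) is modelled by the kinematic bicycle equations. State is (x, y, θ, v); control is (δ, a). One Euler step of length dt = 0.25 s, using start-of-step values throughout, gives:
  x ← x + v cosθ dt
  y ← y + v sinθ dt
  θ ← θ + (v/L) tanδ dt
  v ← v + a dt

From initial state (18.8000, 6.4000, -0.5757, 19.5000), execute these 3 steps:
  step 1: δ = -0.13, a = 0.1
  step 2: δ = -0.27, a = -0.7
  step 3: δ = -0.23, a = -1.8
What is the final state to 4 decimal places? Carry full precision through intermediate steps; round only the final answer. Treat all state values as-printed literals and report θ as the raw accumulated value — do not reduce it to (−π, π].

(24.4468, -4.9817, -2.5263, 18.9000)

after step 1 (δ=-0.13, a=0.1): (22.889206, 3.745942, -0.974040, 19.525000)
after step 2 (δ=-0.27, a=-0.7): (25.632283, -0.291647, -1.818369, 19.350000)
after step 3 (δ=-0.23, a=-1.8): (24.446848, -4.981652, -2.526287, 18.900000)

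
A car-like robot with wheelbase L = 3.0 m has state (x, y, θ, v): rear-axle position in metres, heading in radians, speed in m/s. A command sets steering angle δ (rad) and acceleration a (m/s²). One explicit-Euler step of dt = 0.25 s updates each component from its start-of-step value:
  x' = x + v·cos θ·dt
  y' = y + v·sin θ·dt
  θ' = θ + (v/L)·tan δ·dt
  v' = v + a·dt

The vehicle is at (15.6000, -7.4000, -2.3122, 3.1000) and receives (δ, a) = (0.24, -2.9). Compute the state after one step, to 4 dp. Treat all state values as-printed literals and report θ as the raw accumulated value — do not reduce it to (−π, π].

(15.0766, -7.9716, -2.2490, 2.3750)

x' = 15.6000 + 3.1000·cos(-2.3122)·0.25 = 15.0766
y' = -7.4000 + 3.1000·sin(-2.3122)·0.25 = -7.9716
θ' = -2.3122 + (3.1000/3.0)·tan(0.24)·0.25 = -2.2490
v' = 3.1000 − 2.9000·0.25 = 2.3750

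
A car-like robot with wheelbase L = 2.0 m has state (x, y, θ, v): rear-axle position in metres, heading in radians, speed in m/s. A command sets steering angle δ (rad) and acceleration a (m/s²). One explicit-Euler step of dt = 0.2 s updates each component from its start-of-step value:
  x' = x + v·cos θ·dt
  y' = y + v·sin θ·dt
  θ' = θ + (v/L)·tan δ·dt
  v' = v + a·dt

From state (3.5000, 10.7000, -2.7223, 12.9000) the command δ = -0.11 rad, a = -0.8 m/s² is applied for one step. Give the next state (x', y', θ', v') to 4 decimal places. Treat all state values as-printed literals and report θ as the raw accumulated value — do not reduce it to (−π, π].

x' = 3.5000 + 12.9000·cos(-2.7223)·0.2 = 1.1435
y' = 10.7000 + 12.9000·sin(-2.7223)·0.2 = 9.6496
θ' = -2.7223 + (12.9000/2.0)·tan(-0.11)·0.2 = -2.8648
v' = 12.9000 − 0.8000·0.2 = 12.7400

(1.1435, 9.6496, -2.8648, 12.7400)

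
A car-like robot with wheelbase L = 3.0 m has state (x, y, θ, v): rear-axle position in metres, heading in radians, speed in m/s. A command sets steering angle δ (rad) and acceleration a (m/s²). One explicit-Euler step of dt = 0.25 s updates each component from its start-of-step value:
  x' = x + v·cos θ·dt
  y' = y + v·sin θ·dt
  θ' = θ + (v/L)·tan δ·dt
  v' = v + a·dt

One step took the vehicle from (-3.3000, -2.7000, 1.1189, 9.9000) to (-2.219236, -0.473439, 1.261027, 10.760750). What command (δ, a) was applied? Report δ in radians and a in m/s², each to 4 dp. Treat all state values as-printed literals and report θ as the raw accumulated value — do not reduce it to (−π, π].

δ = 0.1706, a = 3.4430

a = (v'−v)/dt = (0.860750)/0.25 = 3.4430
Δθ = θ'−θ = 0.142127;  (v·dt/L) = 9.9000·0.25/3.0 = 0.825000
tan δ = Δθ·L/(v·dt) = 0.172275  →  δ = 0.1706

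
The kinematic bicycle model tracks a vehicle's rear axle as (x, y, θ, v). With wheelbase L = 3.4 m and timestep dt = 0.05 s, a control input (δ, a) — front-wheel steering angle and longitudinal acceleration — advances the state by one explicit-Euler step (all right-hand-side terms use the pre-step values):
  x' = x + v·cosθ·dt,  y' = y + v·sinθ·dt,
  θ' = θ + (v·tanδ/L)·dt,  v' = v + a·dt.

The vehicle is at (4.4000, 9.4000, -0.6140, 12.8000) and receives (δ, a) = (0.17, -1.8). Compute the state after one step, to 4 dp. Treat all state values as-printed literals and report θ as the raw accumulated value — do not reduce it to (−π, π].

(4.9231, 9.0313, -0.5817, 12.7100)

x' = 4.4000 + 12.8000·cos(-0.6140)·0.05 = 4.9231
y' = 9.4000 + 12.8000·sin(-0.6140)·0.05 = 9.0313
θ' = -0.6140 + (12.8000/3.4)·tan(0.17)·0.05 = -0.5817
v' = 12.8000 − 1.8000·0.05 = 12.7100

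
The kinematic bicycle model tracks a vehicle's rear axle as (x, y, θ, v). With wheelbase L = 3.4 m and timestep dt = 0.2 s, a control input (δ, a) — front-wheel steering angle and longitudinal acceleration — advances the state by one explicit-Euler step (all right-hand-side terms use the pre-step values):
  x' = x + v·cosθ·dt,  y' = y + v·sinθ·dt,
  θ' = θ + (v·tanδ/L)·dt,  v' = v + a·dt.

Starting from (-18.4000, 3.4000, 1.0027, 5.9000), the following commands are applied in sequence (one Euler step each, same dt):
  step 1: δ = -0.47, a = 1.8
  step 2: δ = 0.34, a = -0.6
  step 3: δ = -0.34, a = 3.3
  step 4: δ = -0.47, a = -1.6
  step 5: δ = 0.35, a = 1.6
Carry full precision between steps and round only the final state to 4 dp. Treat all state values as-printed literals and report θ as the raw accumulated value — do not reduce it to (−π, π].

(-14.2398, 8.0807, 0.7649, 6.8000)

after step 1 (δ=-0.47, a=1.8): (-17.765127, 4.394654, 0.826406, 6.260000)
after step 2 (δ=0.34, a=-0.6): (-16.916867, 5.315501, 0.956664, 6.140000)
after step 3 (δ=-0.34, a=3.3): (-16.209233, 6.319113, 0.828903, 6.800000)
after step 4 (δ=-0.47, a=-1.6): (-15.290301, 7.321692, 0.625717, 6.480000)
after step 5 (δ=0.35, a=1.6): (-14.239837, 8.080731, 0.764857, 6.800000)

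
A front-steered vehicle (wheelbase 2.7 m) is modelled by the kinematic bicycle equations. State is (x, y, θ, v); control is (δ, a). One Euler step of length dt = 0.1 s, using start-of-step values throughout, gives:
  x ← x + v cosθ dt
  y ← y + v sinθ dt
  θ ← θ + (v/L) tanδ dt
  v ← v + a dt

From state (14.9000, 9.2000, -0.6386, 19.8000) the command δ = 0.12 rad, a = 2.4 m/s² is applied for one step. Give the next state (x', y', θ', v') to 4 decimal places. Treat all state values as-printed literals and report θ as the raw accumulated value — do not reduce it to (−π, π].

(16.4898, 8.0198, -0.5502, 20.0400)

x' = 14.9000 + 19.8000·cos(-0.6386)·0.1 = 16.4898
y' = 9.2000 + 19.8000·sin(-0.6386)·0.1 = 8.0198
θ' = -0.6386 + (19.8000/2.7)·tan(0.12)·0.1 = -0.5502
v' = 19.8000 + 2.4000·0.1 = 20.0400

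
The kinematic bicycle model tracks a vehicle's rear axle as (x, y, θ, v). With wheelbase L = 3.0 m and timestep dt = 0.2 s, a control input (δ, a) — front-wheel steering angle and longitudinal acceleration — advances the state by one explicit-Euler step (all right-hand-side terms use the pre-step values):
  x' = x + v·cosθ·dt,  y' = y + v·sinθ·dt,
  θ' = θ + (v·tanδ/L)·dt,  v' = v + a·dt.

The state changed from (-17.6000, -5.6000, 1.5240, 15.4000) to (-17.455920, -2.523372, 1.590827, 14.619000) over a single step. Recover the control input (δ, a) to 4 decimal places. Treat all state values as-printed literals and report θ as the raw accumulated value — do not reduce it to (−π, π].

δ = 0.0650, a = -3.9050

a = (v'−v)/dt = (-0.781000)/0.2 = -3.9050
Δθ = θ'−θ = 0.066827;  (v·dt/L) = 15.4000·0.2/3.0 = 1.026667
tan δ = Δθ·L/(v·dt) = 0.065091  →  δ = 0.0650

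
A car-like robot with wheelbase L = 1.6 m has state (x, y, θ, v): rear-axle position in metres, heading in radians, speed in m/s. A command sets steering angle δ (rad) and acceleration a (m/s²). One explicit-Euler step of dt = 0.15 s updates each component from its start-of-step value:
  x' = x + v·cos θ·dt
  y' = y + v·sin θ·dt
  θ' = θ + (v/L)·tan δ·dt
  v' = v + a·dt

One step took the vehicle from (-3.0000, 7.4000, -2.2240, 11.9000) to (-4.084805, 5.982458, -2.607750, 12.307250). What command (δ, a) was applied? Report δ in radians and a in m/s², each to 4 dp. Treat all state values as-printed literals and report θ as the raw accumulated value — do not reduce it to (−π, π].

δ = -0.3313, a = 2.7150

a = (v'−v)/dt = (0.407250)/0.15 = 2.7150
Δθ = θ'−θ = -0.383750;  (v·dt/L) = 11.9000·0.15/1.6 = 1.115625
tan δ = Δθ·L/(v·dt) = -0.343978  →  δ = -0.3313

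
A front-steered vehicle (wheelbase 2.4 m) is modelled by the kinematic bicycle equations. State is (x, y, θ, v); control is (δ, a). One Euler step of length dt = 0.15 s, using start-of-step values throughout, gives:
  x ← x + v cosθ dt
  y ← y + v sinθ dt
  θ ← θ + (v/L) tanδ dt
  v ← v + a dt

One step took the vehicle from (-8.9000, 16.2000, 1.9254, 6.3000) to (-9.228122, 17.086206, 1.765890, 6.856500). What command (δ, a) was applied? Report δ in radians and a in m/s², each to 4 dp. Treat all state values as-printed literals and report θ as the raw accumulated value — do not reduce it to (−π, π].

a = (v'−v)/dt = (0.556500)/0.15 = 3.7100
Δθ = θ'−θ = -0.159510;  (v·dt/L) = 6.3000·0.15/2.4 = 0.393750
tan δ = Δθ·L/(v·dt) = -0.405105  →  δ = -0.3849

δ = -0.3849, a = 3.7100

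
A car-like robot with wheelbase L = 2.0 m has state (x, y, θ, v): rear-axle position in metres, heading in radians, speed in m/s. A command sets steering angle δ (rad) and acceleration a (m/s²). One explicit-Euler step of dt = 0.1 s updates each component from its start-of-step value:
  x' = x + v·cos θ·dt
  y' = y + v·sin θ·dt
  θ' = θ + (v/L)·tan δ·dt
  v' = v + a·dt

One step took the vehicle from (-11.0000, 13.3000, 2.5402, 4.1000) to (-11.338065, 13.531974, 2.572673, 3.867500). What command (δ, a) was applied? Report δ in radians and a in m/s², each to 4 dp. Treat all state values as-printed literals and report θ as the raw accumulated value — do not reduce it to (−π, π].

δ = 0.1571, a = -2.3250

a = (v'−v)/dt = (-0.232500)/0.1 = -2.3250
Δθ = θ'−θ = 0.032473;  (v·dt/L) = 4.1000·0.1/2.0 = 0.205000
tan δ = Δθ·L/(v·dt) = 0.158405  →  δ = 0.1571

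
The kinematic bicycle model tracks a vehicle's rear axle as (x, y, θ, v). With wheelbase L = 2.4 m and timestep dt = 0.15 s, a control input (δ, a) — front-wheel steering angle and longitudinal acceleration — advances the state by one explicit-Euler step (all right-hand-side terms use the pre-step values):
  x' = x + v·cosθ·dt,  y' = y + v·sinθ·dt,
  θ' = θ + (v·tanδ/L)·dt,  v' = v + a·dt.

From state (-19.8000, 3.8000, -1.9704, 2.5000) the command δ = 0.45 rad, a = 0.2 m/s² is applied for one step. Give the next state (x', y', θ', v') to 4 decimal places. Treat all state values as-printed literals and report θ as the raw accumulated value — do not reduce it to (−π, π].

(-19.9459, 3.4545, -1.8949, 2.5300)

x' = -19.8000 + 2.5000·cos(-1.9704)·0.15 = -19.9459
y' = 3.8000 + 2.5000·sin(-1.9704)·0.15 = 3.4545
θ' = -1.9704 + (2.5000/2.4)·tan(0.45)·0.15 = -1.8949
v' = 2.5000 + 0.2000·0.15 = 2.5300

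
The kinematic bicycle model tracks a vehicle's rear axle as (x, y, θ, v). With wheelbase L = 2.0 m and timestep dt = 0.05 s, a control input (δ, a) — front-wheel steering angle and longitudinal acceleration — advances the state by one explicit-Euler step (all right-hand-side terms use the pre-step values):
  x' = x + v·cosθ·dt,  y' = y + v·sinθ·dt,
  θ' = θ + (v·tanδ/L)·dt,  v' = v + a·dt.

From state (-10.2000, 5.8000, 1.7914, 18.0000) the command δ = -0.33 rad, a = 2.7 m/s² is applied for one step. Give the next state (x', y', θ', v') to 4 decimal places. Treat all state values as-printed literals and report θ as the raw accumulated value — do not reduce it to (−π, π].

(-10.3969, 6.6782, 1.6373, 18.1350)

x' = -10.2000 + 18.0000·cos(1.7914)·0.05 = -10.3969
y' = 5.8000 + 18.0000·sin(1.7914)·0.05 = 6.6782
θ' = 1.7914 + (18.0000/2.0)·tan(-0.33)·0.05 = 1.6373
v' = 18.0000 + 2.7000·0.05 = 18.1350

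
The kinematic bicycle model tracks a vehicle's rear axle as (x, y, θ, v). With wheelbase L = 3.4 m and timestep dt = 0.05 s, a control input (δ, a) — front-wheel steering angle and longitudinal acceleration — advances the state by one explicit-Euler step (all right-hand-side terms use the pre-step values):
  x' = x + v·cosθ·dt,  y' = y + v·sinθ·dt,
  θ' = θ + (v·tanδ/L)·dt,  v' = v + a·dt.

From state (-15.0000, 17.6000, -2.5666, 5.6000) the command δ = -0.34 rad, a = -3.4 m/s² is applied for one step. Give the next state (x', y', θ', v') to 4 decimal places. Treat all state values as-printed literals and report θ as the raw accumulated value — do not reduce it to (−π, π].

(-15.2350, 17.4477, -2.5957, 5.4300)

x' = -15.0000 + 5.6000·cos(-2.5666)·0.05 = -15.2350
y' = 17.6000 + 5.6000·sin(-2.5666)·0.05 = 17.4477
θ' = -2.5666 + (5.6000/3.4)·tan(-0.34)·0.05 = -2.5957
v' = 5.6000 − 3.4000·0.05 = 5.4300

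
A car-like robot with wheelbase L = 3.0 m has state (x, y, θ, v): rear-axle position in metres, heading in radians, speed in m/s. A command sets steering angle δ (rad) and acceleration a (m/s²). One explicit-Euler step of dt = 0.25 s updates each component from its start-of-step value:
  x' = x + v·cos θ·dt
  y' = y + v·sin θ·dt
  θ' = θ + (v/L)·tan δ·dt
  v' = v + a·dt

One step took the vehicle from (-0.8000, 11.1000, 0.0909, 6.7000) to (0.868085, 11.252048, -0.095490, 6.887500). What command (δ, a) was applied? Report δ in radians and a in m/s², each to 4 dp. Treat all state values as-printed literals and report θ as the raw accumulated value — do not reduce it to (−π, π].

δ = -0.3222, a = 0.7500

a = (v'−v)/dt = (0.187500)/0.25 = 0.7500
Δθ = θ'−θ = -0.186390;  (v·dt/L) = 6.7000·0.25/3.0 = 0.558333
tan δ = Δθ·L/(v·dt) = -0.333833  →  δ = -0.3222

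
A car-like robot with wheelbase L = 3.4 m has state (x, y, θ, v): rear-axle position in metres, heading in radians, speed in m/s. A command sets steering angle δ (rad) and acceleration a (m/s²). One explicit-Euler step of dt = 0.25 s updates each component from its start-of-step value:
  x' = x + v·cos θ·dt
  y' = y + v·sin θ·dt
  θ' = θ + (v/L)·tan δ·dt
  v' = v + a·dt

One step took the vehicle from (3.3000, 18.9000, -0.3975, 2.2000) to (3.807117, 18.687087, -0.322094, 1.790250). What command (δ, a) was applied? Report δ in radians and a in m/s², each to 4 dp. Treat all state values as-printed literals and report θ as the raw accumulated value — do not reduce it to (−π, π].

δ = 0.4362, a = -1.6390

a = (v'−v)/dt = (-0.409750)/0.25 = -1.6390
Δθ = θ'−θ = 0.075406;  (v·dt/L) = 2.2000·0.25/3.4 = 0.161765
tan δ = Δθ·L/(v·dt) = 0.466146  →  δ = 0.4362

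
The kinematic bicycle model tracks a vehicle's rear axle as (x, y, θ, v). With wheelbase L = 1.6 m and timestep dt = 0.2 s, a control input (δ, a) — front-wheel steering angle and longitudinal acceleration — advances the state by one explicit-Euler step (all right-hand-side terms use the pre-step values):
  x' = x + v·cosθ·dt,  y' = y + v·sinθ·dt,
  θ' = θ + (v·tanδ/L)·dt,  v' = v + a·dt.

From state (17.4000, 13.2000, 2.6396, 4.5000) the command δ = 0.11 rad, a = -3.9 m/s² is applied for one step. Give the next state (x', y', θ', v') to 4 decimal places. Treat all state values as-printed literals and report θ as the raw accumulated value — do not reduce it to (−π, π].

x' = 17.4000 + 4.5000·cos(2.6396)·0.2 = 16.6110
y' = 13.2000 + 4.5000·sin(2.6396)·0.2 = 13.6331
θ' = 2.6396 + (4.5000/1.6)·tan(0.11)·0.2 = 2.7017
v' = 4.5000 − 3.9000·0.2 = 3.7200

(16.6110, 13.6331, 2.7017, 3.7200)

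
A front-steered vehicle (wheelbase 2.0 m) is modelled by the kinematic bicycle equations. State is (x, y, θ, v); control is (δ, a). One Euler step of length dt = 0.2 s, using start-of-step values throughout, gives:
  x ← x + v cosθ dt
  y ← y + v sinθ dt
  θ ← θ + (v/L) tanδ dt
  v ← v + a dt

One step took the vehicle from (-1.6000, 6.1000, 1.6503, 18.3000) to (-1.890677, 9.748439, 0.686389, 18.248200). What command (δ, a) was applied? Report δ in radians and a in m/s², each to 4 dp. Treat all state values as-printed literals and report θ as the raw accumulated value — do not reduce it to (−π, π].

δ = -0.4848, a = -0.2590

a = (v'−v)/dt = (-0.051800)/0.2 = -0.2590
Δθ = θ'−θ = -0.963911;  (v·dt/L) = 18.3000·0.2/2.0 = 1.830000
tan δ = Δθ·L/(v·dt) = -0.526727  →  δ = -0.4848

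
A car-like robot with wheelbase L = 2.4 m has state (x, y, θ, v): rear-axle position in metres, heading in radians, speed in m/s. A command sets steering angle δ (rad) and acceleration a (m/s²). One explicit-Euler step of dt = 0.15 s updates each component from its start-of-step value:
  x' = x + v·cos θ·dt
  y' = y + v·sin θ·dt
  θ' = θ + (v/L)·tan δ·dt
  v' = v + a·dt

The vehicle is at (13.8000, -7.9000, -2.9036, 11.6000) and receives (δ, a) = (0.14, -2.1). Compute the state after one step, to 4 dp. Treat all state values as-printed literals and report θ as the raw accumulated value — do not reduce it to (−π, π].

x' = 13.8000 + 11.6000·cos(-2.9036)·0.15 = 12.1090
y' = -7.9000 + 11.6000·sin(-2.9036)·0.15 = -8.3102
θ' = -2.9036 + (11.6000/2.4)·tan(0.14)·0.15 = -2.8014
v' = 11.6000 − 2.1000·0.15 = 11.2850

(12.1090, -8.3102, -2.8014, 11.2850)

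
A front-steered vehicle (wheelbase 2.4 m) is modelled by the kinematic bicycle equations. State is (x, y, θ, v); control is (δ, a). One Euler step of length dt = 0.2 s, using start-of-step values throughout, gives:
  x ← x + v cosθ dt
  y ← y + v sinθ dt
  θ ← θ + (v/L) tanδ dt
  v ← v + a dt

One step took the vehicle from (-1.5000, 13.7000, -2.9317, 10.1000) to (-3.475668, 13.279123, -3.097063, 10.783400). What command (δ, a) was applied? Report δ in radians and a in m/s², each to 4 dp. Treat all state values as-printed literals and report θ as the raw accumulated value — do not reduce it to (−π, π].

δ = -0.1940, a = 3.4170

a = (v'−v)/dt = (0.683400)/0.2 = 3.4170
Δθ = θ'−θ = -0.165363;  (v·dt/L) = 10.1000·0.2/2.4 = 0.841667
tan δ = Δθ·L/(v·dt) = -0.196471  →  δ = -0.1940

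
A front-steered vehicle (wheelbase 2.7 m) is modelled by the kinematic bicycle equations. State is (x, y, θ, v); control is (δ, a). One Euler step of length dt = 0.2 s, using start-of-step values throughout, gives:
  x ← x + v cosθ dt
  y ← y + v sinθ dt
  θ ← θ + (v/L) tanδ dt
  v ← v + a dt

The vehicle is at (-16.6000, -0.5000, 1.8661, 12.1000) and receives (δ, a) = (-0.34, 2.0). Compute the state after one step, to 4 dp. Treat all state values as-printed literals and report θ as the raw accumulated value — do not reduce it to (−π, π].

(-17.3043, 1.8152, 1.5490, 12.5000)

x' = -16.6000 + 12.1000·cos(1.8661)·0.2 = -17.3043
y' = -0.5000 + 12.1000·sin(1.8661)·0.2 = 1.8152
θ' = 1.8661 + (12.1000/2.7)·tan(-0.34)·0.2 = 1.5490
v' = 12.1000 + 2.0000·0.2 = 12.5000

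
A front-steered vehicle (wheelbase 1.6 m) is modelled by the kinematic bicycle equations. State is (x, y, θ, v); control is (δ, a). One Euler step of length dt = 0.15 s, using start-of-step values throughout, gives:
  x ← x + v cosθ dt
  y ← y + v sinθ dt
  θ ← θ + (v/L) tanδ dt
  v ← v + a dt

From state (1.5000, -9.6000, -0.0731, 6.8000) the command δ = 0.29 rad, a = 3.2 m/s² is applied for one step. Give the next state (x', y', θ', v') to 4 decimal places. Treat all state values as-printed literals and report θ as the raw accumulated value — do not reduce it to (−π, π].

(2.5173, -9.6745, 0.1171, 7.2800)

x' = 1.5000 + 6.8000·cos(-0.0731)·0.15 = 2.5173
y' = -9.6000 + 6.8000·sin(-0.0731)·0.15 = -9.6745
θ' = -0.0731 + (6.8000/1.6)·tan(0.29)·0.15 = 0.1171
v' = 6.8000 + 3.2000·0.15 = 7.2800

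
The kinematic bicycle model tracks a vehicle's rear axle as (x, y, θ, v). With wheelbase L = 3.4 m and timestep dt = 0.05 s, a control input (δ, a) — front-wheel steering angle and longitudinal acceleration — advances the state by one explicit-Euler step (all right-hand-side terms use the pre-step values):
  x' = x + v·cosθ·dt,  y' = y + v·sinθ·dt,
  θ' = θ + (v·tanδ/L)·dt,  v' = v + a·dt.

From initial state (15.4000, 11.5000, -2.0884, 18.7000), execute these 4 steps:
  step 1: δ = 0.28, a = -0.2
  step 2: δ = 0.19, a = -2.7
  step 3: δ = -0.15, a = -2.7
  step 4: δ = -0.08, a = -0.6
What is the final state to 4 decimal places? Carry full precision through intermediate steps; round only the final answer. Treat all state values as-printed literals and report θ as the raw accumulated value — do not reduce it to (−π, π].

(13.8102, 8.1435, -2.0194, 18.3900)

after step 1 (δ=0.28, a=-0.2): (14.937363, 10.687478, -2.009323, 18.690000)
after step 2 (δ=0.19, a=-2.7): (14.540569, 9.841402, -1.956463, 18.555000)
after step 3 (δ=-0.15, a=-2.7): (14.191571, 8.981797, -1.997703, 18.420000)
after step 4 (δ=-0.08, a=-0.6): (13.810224, 8.143456, -2.019420, 18.390000)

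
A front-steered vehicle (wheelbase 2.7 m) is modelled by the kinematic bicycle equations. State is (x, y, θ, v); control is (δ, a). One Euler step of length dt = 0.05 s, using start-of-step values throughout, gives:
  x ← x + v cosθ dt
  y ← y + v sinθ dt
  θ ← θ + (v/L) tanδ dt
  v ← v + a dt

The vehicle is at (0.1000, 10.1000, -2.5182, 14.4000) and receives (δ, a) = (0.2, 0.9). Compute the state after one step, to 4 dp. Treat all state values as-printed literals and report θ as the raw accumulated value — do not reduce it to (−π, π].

(-0.4846, 9.6797, -2.4641, 14.4450)

x' = 0.1000 + 14.4000·cos(-2.5182)·0.05 = -0.4846
y' = 10.1000 + 14.4000·sin(-2.5182)·0.05 = 9.6797
θ' = -2.5182 + (14.4000/2.7)·tan(0.2)·0.05 = -2.4641
v' = 14.4000 + 0.9000·0.05 = 14.4450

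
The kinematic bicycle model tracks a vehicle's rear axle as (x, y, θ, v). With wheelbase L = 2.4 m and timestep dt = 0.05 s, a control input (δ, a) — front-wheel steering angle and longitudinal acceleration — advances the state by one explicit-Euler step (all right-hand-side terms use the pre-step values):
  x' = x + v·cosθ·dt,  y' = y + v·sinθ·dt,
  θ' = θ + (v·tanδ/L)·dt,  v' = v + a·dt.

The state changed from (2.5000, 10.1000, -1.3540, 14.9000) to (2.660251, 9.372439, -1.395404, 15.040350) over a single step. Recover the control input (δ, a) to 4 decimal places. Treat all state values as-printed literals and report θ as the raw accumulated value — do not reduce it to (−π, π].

a = (v'−v)/dt = (0.140350)/0.05 = 2.8070
Δθ = θ'−θ = -0.041404;  (v·dt/L) = 14.9000·0.05/2.4 = 0.310417
tan δ = Δθ·L/(v·dt) = -0.133382  →  δ = -0.1326

δ = -0.1326, a = 2.8070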